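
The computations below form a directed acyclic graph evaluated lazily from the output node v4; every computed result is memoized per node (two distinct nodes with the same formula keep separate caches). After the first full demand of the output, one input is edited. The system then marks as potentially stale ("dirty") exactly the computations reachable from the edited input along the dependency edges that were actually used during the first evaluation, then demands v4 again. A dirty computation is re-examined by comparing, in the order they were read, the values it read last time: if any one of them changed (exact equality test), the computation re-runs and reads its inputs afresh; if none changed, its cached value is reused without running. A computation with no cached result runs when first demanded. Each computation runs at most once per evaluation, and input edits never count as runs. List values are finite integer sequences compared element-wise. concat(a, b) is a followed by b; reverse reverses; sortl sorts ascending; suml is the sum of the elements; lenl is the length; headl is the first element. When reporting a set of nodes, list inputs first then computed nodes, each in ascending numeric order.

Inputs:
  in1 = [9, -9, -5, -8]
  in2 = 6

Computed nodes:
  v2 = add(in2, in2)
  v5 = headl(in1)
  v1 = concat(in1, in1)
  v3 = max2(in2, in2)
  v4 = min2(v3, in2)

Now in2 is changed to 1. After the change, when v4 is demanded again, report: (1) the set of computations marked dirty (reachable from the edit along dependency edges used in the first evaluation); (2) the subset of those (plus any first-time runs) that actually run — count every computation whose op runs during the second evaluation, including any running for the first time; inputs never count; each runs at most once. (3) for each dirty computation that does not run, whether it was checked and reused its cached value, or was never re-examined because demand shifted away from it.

The edit dirties: v3, v4.
2 computations run: v3, v4.
No dirty computation escaped a run.

First demand of the output computes:
  v3 = max2(6, 6) = 6
  v4 = min2(6, 6) = 6

After the edit, cleaning proceeds:
  v3: a read changed (in2 6->1; in2 6->1) — executes, giving 1.
  v4: a read changed (v3 6->1; in2 6->1) — executes, giving 1.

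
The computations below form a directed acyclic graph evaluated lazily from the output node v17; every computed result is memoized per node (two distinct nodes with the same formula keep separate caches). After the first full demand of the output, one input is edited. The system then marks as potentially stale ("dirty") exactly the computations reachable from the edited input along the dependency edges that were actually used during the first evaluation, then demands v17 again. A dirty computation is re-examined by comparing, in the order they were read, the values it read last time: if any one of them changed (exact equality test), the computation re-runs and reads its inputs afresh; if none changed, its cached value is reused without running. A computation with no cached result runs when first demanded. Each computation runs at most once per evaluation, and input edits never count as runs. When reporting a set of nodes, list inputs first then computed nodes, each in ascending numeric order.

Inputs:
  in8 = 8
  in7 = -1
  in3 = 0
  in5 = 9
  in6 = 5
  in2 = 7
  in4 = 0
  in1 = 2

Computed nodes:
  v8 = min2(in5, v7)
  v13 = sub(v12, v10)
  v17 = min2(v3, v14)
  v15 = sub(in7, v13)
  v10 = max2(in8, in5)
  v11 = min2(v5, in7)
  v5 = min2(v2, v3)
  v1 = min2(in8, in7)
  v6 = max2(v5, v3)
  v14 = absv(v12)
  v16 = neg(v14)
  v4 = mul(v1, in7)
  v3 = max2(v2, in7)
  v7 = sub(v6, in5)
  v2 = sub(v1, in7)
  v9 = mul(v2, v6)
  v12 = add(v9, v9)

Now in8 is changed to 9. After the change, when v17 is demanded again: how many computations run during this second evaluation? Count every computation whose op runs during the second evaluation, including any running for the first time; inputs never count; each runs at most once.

First demand of the output computes:
  v1 = min2(8, -1) = -1
  v2 = sub(-1, -1) = 0
  v3 = max2(0, -1) = 0
  v5 = min2(0, 0) = 0
  v6 = max2(0, 0) = 0
  v9 = mul(0, 0) = 0
  v12 = add(0, 0) = 0
  v14 = absv(0) = 0
  v17 = min2(0, 0) = 0

After the edit, cleaning proceeds:
  v1: a read changed (in8 8->9) — executes, giving -1 — identical to its old value.
  v2: dirty, but its reads are unchanged (v1 unchanged, in7 unchanged); cached 0 stands.
  v3: dirty, but its reads are unchanged (v2 unchanged, in7 unchanged); cached 0 stands.
  v5: dirty, but its reads are unchanged (v2 unchanged, v3 unchanged); cached 0 stands.
  v6: dirty, but its reads are unchanged (v5 unchanged, v3 unchanged); cached 0 stands.
  v9: dirty, but its reads are unchanged (v2 unchanged, v6 unchanged); cached 0 stands.
  v12: dirty, but its reads are unchanged (v9 unchanged, v9 unchanged); cached 0 stands.
  v14: dirty, but its reads are unchanged (v12 unchanged); cached 0 stands.
  v17: dirty, but its reads are unchanged (v3 unchanged, v14 unchanged); cached 0 stands.

Note the absorption at v1: it re-runs yet its value is the same, leaving the output's value untouched.

1 computations run: v1.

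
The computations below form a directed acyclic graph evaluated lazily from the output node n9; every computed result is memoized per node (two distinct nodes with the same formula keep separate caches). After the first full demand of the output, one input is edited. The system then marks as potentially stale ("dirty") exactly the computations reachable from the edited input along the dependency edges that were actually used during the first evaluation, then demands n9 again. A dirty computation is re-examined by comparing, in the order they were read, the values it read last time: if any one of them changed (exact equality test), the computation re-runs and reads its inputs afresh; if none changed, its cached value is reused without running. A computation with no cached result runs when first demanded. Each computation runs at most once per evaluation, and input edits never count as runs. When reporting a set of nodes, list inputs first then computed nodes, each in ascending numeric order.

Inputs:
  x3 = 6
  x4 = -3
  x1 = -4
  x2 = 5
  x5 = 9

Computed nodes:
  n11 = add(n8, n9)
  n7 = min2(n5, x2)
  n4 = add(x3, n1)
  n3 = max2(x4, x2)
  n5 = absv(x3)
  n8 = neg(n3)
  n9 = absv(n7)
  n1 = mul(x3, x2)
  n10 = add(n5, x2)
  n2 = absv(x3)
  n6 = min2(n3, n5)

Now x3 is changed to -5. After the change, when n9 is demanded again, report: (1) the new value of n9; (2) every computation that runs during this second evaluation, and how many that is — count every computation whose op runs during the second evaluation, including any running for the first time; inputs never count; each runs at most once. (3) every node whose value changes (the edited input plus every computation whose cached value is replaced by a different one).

Demanding n9 again yields 5.
2 computations run: n5, n7.
The nodes whose values change: x3, n5.
Note the absorption at n7: it re-runs yet its value is the same, leaving the output's value untouched.

First demand of the output computes:
  n5 = absv(6) = 6
  n7 = min2(6, 5) = 5
  n9 = absv(5) = 5

After the edit, cleaning proceeds:
  n5: a read changed (x3 6->-5) — executes, giving 5.
  n7: a read changed (n5 6->5) — executes, giving 5 — identical to its old value.
  n9: dirty, but its reads are unchanged (n7 unchanged); cached 5 stands.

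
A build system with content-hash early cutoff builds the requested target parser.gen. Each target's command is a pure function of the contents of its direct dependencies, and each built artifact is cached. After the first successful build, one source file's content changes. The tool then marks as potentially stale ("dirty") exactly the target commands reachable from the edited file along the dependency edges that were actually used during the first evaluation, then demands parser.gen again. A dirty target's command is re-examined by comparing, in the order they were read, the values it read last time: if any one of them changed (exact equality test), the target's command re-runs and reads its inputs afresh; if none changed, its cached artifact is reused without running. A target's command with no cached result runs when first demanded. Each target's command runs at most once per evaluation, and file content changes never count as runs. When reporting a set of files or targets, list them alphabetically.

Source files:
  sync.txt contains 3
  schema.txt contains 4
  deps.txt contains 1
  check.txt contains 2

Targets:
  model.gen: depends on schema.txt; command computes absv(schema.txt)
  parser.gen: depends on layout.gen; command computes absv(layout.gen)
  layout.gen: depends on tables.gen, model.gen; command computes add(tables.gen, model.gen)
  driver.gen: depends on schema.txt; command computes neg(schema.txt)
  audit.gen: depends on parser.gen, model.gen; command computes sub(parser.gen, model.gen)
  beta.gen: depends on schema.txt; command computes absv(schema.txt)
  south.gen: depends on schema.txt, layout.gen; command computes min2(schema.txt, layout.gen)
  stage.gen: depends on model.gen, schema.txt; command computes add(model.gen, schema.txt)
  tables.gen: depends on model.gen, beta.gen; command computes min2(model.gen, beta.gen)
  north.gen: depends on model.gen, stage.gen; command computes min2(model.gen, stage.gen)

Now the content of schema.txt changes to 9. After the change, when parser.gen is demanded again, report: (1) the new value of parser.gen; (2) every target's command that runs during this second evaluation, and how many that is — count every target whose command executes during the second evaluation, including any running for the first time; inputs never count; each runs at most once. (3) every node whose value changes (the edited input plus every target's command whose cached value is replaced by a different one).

First evaluation (everything demanded from the output):
  beta.gen = absv(4) = 4
  model.gen = absv(4) = 4
  tables.gen = min2(4, 4) = 4
  layout.gen = add(4, 4) = 8
  parser.gen = absv(8) = 8

Propagation after the edit:
  beta.gen: runs — schema.txt 4->9; result 9.
  model.gen: runs — schema.txt 4->9; result 9.
  tables.gen: runs — model.gen 4->9; beta.gen 4->9; result 9.
  layout.gen: runs — tables.gen 4->9; model.gen 4->9; result 18.
  parser.gen: runs — layout.gen 8->18; result 18.

New value of parser.gen: 18.
Target commands that run: beta.gen, layout.gen, model.gen, parser.gen, tables.gen — 5 in total.
Values that change: beta.gen, layout.gen, model.gen, parser.gen, schema.txt, tables.gen.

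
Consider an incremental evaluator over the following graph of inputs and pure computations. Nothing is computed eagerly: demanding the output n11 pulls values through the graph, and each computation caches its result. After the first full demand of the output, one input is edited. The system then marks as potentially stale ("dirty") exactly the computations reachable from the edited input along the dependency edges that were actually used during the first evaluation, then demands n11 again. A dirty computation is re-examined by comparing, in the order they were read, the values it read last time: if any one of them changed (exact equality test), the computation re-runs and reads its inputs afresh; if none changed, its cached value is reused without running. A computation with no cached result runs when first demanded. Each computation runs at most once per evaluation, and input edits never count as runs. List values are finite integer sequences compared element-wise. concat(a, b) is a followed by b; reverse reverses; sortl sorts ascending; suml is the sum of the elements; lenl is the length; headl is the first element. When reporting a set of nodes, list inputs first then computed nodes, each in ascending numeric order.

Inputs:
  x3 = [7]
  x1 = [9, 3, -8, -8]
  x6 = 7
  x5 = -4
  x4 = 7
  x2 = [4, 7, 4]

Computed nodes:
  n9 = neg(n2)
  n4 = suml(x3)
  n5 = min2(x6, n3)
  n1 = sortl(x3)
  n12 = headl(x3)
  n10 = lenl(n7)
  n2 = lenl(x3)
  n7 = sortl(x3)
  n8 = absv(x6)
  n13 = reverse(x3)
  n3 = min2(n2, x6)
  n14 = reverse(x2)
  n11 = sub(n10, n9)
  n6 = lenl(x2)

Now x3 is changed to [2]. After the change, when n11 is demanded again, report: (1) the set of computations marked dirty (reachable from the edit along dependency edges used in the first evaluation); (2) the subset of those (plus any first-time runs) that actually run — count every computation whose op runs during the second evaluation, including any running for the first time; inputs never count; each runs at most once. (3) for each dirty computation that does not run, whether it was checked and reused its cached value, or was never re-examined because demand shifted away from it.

Dirty set: n2, n7, n9, n10, n11.
Run set: n2, n7, n10 (3 run).
Re-examined without running (cache reused): n9, n11.
The important point: at n9 every value read last time is unchanged, so the dirty flag clears without a run.

Initial pass — values computed on the first demand:
  n2 = lenl([7]) = 1
  n7 = sortl([7]) = [7]
  n9 = neg(1) = -1
  n10 = lenl([7]) = 1
  n11 = sub(1, -1) = 2

Second demand — change propagation:
  n2: re-runs because x3 [7]->[2]; new result 1 (unchanged).
  n7: re-runs because x3 [7]->[2]; new result [2].
  n9: re-examined; everything it read last time is the same (n2 unchanged) — cache -1 kept, no run.
  n10: re-runs because n7 [7]->[2]; new result 1 (unchanged).
  n11: re-examined; everything it read last time is the same (n10 unchanged, n9 unchanged) — cache 2 kept, no run.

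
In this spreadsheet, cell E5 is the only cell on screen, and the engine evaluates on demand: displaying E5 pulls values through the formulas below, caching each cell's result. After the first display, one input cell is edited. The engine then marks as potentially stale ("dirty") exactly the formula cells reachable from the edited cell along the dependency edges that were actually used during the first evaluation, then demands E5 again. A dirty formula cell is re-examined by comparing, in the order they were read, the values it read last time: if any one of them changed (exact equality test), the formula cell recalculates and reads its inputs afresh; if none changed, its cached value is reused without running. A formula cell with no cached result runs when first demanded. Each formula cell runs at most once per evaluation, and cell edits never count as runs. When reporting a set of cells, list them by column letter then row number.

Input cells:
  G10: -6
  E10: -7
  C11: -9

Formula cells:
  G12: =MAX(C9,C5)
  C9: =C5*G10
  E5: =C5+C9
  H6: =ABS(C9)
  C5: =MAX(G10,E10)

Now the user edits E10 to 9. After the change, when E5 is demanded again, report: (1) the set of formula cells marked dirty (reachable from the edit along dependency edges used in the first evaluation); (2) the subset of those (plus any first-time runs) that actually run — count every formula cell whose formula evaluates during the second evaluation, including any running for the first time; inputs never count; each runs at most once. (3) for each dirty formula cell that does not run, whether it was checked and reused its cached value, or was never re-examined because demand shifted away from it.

Dirty set: C5, C9, E5.
Run set: C5, C9, E5 (3 run).
All dirty formula cells ended up running.

Initial pass — values computed on the first demand:
  C5 = MAX(-6, -7) = -6
  C9 = -6 * -6 = 36
  E5 = -6 + 36 = 30

Second demand — change propagation:
  C5: re-runs because E10 -7->9; new result 9.
  C9: re-runs because C5 -6->9; new result -54.
  E5: re-runs because C5 -6->9; C9 36->-54; new result -45.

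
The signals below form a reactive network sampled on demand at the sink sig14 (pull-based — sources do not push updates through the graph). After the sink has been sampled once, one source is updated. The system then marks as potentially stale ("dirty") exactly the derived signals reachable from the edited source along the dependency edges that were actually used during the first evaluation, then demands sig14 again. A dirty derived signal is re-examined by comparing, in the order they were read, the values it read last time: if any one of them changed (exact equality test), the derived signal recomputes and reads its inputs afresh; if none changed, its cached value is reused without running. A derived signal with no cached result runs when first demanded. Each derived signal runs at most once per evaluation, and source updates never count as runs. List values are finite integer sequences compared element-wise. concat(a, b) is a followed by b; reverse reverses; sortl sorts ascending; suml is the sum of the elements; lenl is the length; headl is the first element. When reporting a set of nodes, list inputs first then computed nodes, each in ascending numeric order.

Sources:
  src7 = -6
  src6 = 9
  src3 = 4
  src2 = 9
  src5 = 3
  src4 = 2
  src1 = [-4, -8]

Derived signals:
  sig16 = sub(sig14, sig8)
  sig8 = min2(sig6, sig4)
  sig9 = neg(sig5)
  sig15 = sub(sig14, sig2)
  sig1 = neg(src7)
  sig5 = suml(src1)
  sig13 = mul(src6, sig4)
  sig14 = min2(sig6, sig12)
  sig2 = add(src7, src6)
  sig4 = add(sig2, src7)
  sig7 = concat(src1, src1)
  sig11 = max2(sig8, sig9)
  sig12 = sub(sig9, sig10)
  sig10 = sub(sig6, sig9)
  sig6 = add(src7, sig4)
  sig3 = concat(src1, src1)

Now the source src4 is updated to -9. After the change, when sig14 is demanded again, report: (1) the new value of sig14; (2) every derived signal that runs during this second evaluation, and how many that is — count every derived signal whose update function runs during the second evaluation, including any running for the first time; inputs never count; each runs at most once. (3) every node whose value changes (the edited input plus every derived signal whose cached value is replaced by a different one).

Initial pass — values computed on the first demand:
  sig2 = add(-6, 9) = 3
  sig4 = add(3, -6) = -3
  sig5 = suml([-4, -8]) = -12
  sig6 = add(-6, -3) = -9
  sig9 = neg(-12) = 12
  sig10 = sub(-9, 12) = -21
  sig12 = sub(12, -21) = 33
  sig14 = min2(-9, 33) = -9

Second demand — change propagation:
  no demanded computation ever read src4, so the edit dirties nothing and nothing runs.

The important point: nothing the output needs ever reads src4, so the edit is invisible to it.

sig14 now evaluates to -9.
Run set: none (0 run).
Changed values: src4.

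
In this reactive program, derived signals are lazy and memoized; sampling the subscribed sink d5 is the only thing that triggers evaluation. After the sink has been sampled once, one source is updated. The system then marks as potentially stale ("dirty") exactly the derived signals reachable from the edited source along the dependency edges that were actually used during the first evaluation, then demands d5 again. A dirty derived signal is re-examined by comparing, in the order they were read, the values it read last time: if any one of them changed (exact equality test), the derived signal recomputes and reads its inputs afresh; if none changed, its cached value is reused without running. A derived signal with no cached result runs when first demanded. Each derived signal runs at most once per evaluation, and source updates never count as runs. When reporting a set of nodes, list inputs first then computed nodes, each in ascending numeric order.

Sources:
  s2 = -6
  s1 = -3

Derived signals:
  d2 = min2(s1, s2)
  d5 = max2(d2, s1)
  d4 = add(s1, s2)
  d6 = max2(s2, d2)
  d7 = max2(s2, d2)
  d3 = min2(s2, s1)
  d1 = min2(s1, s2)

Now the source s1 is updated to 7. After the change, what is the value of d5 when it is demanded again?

Demanding d5 again yields 7.

First demand of the output computes:
  d2 = min2(-3, -6) = -6
  d5 = max2(-6, -3) = -3

After the edit, cleaning proceeds:
  d2: a read changed (s1 -3->7) — executes, giving -6 — identical to its old value.
  d5: a read changed (s1 -3->7) — executes, giving 7.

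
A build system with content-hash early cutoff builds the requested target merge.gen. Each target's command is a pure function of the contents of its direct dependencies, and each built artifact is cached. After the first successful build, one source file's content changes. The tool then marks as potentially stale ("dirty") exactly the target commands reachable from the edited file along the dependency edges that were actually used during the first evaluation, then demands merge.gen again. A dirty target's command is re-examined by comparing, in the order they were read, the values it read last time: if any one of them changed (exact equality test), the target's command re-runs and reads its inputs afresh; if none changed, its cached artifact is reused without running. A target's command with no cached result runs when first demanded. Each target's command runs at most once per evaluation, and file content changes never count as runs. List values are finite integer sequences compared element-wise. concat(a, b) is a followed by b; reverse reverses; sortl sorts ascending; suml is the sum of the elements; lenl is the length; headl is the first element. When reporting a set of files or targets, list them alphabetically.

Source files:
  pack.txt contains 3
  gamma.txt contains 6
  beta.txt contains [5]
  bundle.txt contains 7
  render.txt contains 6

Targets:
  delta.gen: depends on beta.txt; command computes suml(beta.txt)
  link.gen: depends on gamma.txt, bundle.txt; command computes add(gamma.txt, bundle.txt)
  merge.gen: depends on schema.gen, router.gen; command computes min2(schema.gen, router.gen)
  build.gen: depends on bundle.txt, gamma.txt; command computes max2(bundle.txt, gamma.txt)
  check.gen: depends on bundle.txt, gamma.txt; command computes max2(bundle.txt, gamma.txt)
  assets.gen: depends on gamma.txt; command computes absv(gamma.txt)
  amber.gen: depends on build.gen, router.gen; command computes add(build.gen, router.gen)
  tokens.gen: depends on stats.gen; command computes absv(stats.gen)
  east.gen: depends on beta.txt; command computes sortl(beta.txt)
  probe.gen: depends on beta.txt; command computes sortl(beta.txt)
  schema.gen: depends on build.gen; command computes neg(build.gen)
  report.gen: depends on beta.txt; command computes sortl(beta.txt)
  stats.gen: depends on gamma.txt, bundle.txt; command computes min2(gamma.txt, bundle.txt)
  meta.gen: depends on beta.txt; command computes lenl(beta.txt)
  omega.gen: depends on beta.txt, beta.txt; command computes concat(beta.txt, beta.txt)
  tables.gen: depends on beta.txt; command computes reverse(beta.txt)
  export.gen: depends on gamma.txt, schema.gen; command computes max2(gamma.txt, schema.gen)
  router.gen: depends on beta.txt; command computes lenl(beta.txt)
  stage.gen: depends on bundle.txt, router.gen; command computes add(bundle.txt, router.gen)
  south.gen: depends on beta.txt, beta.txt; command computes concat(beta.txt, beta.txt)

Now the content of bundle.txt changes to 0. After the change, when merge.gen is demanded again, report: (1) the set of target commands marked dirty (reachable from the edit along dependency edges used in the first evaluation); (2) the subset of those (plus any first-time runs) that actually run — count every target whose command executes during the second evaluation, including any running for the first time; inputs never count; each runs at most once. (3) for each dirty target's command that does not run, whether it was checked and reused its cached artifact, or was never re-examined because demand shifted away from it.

Marked dirty: build.gen, merge.gen, schema.gen.
Target commands that run: build.gen, merge.gen, schema.gen — 3 in total.
Every dirty target's command ran.

First evaluation (everything demanded from the output):
  build.gen = max2(7, 6) = 7
  router.gen = lenl([5]) = 1
  schema.gen = neg(7) = -7
  merge.gen = min2(-7, 1) = -7

Propagation after the edit:
  build.gen: runs — bundle.txt 7->0; result 6.
  schema.gen: runs — build.gen 7->6; result -6.
  merge.gen: runs — schema.gen -7->-6; result -6.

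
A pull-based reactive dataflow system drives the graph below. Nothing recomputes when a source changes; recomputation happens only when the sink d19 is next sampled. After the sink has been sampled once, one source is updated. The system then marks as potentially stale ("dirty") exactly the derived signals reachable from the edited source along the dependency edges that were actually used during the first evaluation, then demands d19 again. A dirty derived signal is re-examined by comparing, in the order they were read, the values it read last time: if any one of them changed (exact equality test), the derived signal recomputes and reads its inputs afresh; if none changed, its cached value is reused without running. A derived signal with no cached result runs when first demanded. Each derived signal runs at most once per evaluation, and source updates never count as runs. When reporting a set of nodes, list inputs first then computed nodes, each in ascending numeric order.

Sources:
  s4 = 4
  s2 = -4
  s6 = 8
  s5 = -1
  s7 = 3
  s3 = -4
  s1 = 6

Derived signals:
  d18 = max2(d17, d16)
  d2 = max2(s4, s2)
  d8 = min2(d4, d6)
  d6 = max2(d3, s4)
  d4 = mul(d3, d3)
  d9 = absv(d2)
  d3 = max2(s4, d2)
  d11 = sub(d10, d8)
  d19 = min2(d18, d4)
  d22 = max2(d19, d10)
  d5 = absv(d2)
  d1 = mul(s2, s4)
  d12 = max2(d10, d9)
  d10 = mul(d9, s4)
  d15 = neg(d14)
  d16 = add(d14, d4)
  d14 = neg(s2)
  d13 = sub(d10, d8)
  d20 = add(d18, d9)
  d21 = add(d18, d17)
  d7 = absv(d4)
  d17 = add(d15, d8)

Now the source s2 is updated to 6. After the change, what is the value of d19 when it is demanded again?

New value of d19: 30.

First evaluation (everything demanded from the output):
  d2 = max2(4, -4) = 4
  d3 = max2(4, 4) = 4
  d4 = mul(4, 4) = 16
  d6 = max2(4, 4) = 4
  d8 = min2(16, 4) = 4
  d14 = neg(-4) = 4
  d15 = neg(4) = -4
  d16 = add(4, 16) = 20
  d17 = add(-4, 4) = 0
  d18 = max2(0, 20) = 20
  d19 = min2(20, 16) = 16

Propagation after the edit:
  d2: runs — s2 -4->6; result 6.
  d3: runs — d2 4->6; result 6.
  d4: runs — d3 4->6; d3 4->6; result 36.
  d6: runs — d3 4->6; result 6.
  d8: runs — d4 16->36; d6 4->6; result 6.
  d14: runs — s2 -4->6; result -6.
  d15: runs — d14 4->-6; result 6.
  d16: runs — d14 4->-6; d4 16->36; result 30.
  d17: runs — d15 -4->6; d8 4->6; result 12.
  d18: runs — d17 0->12; d16 20->30; result 30.
  d19: runs — d18 20->30; d4 16->36; result 30.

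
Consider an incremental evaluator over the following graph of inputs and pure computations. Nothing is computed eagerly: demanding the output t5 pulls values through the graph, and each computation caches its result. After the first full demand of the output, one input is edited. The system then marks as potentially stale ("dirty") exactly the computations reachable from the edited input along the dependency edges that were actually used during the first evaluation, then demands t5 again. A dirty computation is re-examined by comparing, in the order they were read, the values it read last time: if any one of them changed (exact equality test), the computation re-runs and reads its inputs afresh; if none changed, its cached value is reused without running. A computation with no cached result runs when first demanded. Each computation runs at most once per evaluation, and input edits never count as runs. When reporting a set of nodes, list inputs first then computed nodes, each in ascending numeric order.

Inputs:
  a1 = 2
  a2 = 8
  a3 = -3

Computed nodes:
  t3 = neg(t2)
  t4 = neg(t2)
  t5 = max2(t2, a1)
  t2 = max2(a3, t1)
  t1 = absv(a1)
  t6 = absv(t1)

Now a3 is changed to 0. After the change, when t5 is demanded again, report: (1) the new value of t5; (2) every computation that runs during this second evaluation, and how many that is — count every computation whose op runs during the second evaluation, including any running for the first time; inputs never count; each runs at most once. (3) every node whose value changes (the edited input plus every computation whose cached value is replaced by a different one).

t5 now evaluates to 2.
Run set: t2 (1 run).
Changed values: a3.
The important point: t2 recomputes to an identical value, and the output ends up unchanged.

Initial pass — values computed on the first demand:
  t1 = absv(2) = 2
  t2 = max2(-3, 2) = 2
  t5 = max2(2, 2) = 2

Second demand — change propagation:
  t2: re-runs because a3 -3->0; new result 2 (unchanged).
  t5: re-examined; everything it read last time is the same (t2 unchanged, a1 unchanged) — cache 2 kept, no run.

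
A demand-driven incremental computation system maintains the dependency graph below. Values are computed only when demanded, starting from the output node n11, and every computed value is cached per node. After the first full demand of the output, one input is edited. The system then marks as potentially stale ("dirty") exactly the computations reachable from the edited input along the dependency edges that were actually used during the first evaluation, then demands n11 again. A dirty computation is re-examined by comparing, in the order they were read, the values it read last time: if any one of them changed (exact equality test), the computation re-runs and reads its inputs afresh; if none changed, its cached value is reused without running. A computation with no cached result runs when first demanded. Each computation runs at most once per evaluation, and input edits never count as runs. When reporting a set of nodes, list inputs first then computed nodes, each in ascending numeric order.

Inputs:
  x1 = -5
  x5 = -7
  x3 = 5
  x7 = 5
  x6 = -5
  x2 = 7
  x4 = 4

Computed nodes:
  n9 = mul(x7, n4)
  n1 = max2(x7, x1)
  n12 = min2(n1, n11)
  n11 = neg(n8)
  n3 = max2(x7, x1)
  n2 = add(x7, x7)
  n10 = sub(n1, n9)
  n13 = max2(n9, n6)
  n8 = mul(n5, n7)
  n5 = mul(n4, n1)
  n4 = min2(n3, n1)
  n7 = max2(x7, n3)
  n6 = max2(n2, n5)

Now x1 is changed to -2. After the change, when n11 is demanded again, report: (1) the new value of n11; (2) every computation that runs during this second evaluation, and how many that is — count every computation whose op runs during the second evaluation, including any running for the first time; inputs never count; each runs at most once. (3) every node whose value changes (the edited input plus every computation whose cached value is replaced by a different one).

First evaluation (everything demanded from the output):
  n1 = max2(5, -5) = 5
  n3 = max2(5, -5) = 5
  n4 = min2(5, 5) = 5
  n5 = mul(5, 5) = 25
  n7 = max2(5, 5) = 5
  n8 = mul(25, 5) = 125
  n11 = neg(125) = -125

Propagation after the edit:
  n1: runs — x1 -5->-2; result 5 (same value as before).
  n3: runs — x1 -5->-2; result 5 (same value as before).
  n4: checked — values it read are unchanged (n3 unchanged, n1 unchanged); reused cached 5 without running.
  n5: checked — values it read are unchanged (n4 unchanged, n1 unchanged); reused cached 25 without running.
  n7: checked — values it read are unchanged (x7 unchanged, n3 unchanged); reused cached 5 without running.
  n8: checked — values it read are unchanged (n5 unchanged, n7 unchanged); reused cached 125 without running.
  n11: checked — values it read are unchanged (n8 unchanged); reused cached -125 without running.

Key observation: the cutoff stops propagation at n4 — its inputs' values are unchanged, so it reuses its cache.

New value of n11: -125.
Computations that run: n1, n3 — 2 in total.
Values that change: x1.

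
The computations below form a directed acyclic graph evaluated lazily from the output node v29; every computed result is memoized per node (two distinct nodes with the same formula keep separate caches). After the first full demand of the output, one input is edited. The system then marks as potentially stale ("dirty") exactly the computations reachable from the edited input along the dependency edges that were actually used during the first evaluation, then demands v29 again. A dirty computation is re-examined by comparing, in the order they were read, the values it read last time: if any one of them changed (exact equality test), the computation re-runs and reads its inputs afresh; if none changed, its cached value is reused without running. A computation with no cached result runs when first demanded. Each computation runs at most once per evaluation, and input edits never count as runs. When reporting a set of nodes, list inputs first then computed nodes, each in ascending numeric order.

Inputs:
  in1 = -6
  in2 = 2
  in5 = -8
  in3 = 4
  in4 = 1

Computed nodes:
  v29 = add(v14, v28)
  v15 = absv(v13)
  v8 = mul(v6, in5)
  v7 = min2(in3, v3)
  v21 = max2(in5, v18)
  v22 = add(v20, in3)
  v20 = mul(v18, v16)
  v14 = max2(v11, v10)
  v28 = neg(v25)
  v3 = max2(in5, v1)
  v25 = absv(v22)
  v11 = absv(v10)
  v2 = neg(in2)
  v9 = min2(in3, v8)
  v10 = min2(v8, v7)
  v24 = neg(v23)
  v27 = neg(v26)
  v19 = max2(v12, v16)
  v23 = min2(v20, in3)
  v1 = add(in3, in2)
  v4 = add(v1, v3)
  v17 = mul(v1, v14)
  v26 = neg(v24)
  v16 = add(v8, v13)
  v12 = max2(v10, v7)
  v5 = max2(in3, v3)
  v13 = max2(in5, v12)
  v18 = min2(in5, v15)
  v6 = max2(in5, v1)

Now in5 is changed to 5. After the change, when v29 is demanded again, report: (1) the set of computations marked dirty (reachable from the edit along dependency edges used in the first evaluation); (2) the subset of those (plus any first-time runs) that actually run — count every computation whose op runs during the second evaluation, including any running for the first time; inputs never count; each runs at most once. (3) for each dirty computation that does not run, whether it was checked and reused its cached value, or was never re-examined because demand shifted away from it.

The edit dirties: v3, v6, v7, v8, v10, v11, v12, v13, v14, v15, v16, v18, v20, v22, v25, v28, v29.
16 computations run: v3, v6, v8, v10, v11, v12, v13, v14, v15, v16, v18, v20, v22, v25, v28, v29.
Cache hits after checking: v7.
Note where the cutoff bites: v7 is checked, finds nothing changed, and keeps its cache.

First demand of the output computes:
  v1 = add(4, 2) = 6
  v3 = max2(-8, 6) = 6
  v6 = max2(-8, 6) = 6
  v7 = min2(4, 6) = 4
  v8 = mul(6, -8) = -48
  v10 = min2(-48, 4) = -48
  v11 = absv(-48) = 48
  v12 = max2(-48, 4) = 4
  v13 = max2(-8, 4) = 4
  v14 = max2(48, -48) = 48
  v15 = absv(4) = 4
  v16 = add(-48, 4) = -44
  v18 = min2(-8, 4) = -8
  v20 = mul(-8, -44) = 352
  v22 = add(352, 4) = 356
  v25 = absv(356) = 356
  v28 = neg(356) = -356
  v29 = add(48, -356) = -308

After the edit, cleaning proceeds:
  v3: a read changed (in5 -8->5) — executes, giving 6 — identical to its old value.
  v6: a read changed (in5 -8->5) — executes, giving 6 — identical to its old value.
  v7: dirty, but its reads are unchanged (in3 unchanged, v3 unchanged); cached 4 stands.
  v8: a read changed (in5 -8->5) — executes, giving 30.
  v10: a read changed (v8 -48->30) — executes, giving 4.
  v11: a read changed (v10 -48->4) — executes, giving 4.
  v12: a read changed (v10 -48->4) — executes, giving 4 — identical to its old value.
  v13: a read changed (in5 -8->5) — executes, giving 5.
  v14: a read changed (v11 48->4; v10 -48->4) — executes, giving 4.
  v15: a read changed (v13 4->5) — executes, giving 5.
  v16: a read changed (v8 -48->30; v13 4->5) — executes, giving 35.
  v18: a read changed (in5 -8->5; v15 4->5) — executes, giving 5.
  v20: a read changed (v18 -8->5; v16 -44->35) — executes, giving 175.
  v22: a read changed (v20 352->175) — executes, giving 179.
  v25: a read changed (v22 356->179) — executes, giving 179.
  v28: a read changed (v25 356->179) — executes, giving -179.
  v29: a read changed (v14 48->4; v28 -356->-179) — executes, giving -175.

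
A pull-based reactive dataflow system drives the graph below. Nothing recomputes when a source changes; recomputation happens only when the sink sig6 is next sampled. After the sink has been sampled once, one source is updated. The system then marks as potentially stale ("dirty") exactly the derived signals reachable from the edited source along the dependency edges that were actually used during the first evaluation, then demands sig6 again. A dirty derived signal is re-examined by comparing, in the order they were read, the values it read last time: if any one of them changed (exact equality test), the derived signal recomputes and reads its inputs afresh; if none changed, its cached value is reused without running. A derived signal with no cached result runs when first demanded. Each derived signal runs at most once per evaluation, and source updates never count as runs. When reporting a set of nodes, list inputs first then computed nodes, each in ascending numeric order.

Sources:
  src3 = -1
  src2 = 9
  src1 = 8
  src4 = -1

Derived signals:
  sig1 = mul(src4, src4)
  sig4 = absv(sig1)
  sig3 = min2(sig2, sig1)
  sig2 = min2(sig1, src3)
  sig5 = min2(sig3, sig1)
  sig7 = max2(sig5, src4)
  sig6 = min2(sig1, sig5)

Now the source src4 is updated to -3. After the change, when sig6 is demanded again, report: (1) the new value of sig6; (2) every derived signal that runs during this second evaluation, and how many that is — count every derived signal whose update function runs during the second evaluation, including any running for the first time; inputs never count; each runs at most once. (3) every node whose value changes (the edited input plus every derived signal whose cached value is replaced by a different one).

First evaluation (everything demanded from the output):
  sig1 = mul(-1, -1) = 1
  sig2 = min2(1, -1) = -1
  sig3 = min2(-1, 1) = -1
  sig5 = min2(-1, 1) = -1
  sig6 = min2(1, -1) = -1

Propagation after the edit:
  sig1: runs — src4 -1->-3; src4 -1->-3; result 9.
  sig2: runs — sig1 1->9; result -1 (same value as before).
  sig3: runs — sig1 1->9; result -1 (same value as before).
  sig5: runs — sig1 1->9; result -1 (same value as before).
  sig6: runs — sig1 1->9; result -1 (same value as before).

New value of sig6: -1.
Derived signals that run: sig1, sig2, sig3, sig5, sig6 — 5 in total.
Values that change: src4, sig1.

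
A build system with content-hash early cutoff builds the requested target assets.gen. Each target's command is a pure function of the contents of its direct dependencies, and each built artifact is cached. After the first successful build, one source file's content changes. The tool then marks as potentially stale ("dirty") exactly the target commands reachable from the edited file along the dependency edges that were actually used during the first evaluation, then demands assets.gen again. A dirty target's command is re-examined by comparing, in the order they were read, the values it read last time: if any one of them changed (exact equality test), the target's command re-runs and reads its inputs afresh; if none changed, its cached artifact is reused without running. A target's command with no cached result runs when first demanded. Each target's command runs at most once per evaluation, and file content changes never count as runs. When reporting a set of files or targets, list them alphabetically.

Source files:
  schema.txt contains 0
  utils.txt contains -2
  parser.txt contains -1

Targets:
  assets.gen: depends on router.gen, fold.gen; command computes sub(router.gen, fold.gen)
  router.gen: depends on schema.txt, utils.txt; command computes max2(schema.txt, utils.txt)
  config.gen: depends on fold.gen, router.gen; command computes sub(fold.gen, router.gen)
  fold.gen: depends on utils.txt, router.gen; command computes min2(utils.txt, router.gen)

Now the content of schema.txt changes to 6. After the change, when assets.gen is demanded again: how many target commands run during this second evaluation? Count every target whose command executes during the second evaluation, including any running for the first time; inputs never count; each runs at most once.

Target commands that run: assets.gen, fold.gen, router.gen — 3 in total.

First evaluation (everything demanded from the output):
  router.gen = max2(0, -2) = 0
  fold.gen = min2(-2, 0) = -2
  assets.gen = sub(0, -2) = 2

Propagation after the edit:
  router.gen: runs — schema.txt 0->6; result 6.
  fold.gen: runs — router.gen 0->6; result -2 (same value as before).
  assets.gen: runs — router.gen 0->6; result 8.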